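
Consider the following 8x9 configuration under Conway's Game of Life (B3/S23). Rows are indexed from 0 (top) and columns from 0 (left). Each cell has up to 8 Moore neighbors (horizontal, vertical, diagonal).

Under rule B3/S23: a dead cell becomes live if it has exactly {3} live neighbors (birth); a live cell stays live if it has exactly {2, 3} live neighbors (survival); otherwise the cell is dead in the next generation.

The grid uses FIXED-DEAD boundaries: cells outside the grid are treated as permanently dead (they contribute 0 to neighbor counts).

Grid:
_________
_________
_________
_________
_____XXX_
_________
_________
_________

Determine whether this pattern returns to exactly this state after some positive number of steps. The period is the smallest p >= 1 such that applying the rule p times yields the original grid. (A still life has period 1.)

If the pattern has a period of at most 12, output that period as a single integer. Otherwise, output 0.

Answer: 2

Derivation:
Simulating and comparing each generation to the original:
Gen 0 (original, given above): 3 live cells
Gen 1: 3 live cells, differs from original
Gen 2: 3 live cells, MATCHES original -> period = 2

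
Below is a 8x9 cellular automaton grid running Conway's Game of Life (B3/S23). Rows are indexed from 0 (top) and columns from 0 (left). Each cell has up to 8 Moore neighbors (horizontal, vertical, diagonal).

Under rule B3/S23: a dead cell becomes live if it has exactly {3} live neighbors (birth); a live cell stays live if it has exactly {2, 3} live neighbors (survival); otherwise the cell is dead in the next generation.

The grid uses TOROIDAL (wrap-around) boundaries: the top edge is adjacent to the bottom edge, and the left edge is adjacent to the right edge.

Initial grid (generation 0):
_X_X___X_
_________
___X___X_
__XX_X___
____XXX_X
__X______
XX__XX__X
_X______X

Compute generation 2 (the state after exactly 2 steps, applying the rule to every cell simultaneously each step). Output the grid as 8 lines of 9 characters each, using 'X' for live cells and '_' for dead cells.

Simulating step by step:
Generation 0 (given above): 20 live cells
Generation 1: 26 live cells
X_X______
__X______
__XXX____
__XX_X_X_
__X_XXX__
_X_X__XXX
_XX_____X
_X__X__XX
Generation 2: 21 live cells
(generation 2 grid is the final answer)

Answer: X_XX____X
__X______
_X__X____
_X_______
_X______X
_X_XX_X_X
_X_X__X__
___X___XX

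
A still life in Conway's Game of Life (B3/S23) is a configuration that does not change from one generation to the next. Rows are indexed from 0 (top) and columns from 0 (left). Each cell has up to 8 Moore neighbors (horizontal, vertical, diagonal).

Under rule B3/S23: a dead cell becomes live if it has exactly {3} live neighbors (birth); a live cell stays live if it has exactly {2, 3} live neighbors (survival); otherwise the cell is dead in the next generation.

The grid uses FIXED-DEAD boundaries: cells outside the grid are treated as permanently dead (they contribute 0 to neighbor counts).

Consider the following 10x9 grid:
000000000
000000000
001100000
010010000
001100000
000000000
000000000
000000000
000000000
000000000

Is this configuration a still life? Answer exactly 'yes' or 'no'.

Compute generation 1 and compare to generation 0 (given above):
Generation 1:
000000000
000000000
001100000
010010000
001100000
000000000
000000000
000000000
000000000
000000000
The grids are IDENTICAL -> still life.

Answer: yes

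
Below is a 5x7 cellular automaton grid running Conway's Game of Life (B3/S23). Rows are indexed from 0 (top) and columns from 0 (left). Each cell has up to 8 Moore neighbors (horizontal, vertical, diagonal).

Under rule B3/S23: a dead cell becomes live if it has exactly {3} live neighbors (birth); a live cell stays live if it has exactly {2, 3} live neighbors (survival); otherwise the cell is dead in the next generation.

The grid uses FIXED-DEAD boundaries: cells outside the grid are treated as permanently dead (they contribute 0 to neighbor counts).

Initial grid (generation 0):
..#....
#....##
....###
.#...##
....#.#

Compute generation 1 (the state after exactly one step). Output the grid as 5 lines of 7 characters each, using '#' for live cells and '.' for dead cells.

Answer: .......
....#.#
....#..
.......
......#

Derivation:
Simulating step by step:
Generation 0 (given above): 12 live cells
Generation 1: 4 live cells
(generation 1 grid is the final answer)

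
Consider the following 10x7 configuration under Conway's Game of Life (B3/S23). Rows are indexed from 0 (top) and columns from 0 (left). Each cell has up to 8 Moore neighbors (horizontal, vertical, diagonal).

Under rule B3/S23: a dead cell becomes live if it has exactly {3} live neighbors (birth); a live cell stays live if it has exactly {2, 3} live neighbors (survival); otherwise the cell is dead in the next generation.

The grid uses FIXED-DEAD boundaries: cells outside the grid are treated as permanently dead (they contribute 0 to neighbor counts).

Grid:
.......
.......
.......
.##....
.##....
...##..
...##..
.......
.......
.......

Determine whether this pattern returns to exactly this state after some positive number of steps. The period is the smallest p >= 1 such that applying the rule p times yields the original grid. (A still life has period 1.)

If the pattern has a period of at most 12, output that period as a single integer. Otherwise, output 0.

Answer: 2

Derivation:
Simulating and comparing each generation to the original:
Gen 0 (original, given above): 8 live cells
Gen 1: 6 live cells, differs from original
Gen 2: 8 live cells, MATCHES original -> period = 2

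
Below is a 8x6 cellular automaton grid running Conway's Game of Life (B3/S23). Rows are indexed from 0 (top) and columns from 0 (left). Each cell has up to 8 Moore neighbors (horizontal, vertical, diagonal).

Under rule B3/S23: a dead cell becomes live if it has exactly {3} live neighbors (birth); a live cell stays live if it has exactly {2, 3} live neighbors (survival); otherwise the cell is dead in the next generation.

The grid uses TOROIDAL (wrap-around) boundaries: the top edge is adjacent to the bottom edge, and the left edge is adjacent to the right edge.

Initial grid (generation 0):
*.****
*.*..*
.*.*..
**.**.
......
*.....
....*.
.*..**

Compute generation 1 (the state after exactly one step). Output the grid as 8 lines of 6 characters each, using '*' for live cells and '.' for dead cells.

Simulating step by step:
Generation 0 (given above): 19 live cells
Generation 1: 13 live cells
(generation 1 grid is the final answer)

Answer: ..*...
......
...*..
**.**.
**...*
......
*...*.
.**...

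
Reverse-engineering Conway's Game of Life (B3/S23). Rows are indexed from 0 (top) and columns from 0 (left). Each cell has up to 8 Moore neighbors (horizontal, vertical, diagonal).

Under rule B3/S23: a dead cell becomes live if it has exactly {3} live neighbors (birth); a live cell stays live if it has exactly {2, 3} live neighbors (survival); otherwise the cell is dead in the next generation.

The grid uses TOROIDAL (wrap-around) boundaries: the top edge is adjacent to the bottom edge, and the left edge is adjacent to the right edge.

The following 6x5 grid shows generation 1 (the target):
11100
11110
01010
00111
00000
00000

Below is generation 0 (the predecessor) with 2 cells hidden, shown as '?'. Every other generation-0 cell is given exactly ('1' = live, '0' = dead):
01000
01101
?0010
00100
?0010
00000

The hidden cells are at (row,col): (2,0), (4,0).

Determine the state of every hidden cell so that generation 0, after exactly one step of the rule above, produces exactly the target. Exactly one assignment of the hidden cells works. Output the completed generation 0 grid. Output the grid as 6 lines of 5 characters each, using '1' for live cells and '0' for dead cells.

Hidden generation-0 cells (in order): (2,0), (4,0).
A hidden cell only influences target cells in its own 3x3 neighborhood. Try each of the 2^2 = 4 assignments, step the completed generation 0 forward once under B3/S23, and compare with the target:
  (2,0)=0 (4,0)=0 -> step gives (3,4)='0' but target has '1' -> reject
  (2,0)=0 (4,0)=1 -> step reproduces the target at every cell -> ACCEPT
  (2,0)=1 (4,0)=0 -> step gives (1,0)='0' but target has '1' -> reject
  (2,0)=1 (4,0)=1 -> step gives (1,0)='0' but target has '1' -> reject
Unique solution: (2,0)=dead, (4,0)=live.
Check: live-neighbor counts of every cell in the completed generation 0:
32321
32331
23432
12233
02212
22212
Applying B3/S23 to generation 0 with these counts gives:
11100
11110
01010
00111
00000
00000
which matches the target exactly.

Answer: 01000
01101
00010
00100
10010
00000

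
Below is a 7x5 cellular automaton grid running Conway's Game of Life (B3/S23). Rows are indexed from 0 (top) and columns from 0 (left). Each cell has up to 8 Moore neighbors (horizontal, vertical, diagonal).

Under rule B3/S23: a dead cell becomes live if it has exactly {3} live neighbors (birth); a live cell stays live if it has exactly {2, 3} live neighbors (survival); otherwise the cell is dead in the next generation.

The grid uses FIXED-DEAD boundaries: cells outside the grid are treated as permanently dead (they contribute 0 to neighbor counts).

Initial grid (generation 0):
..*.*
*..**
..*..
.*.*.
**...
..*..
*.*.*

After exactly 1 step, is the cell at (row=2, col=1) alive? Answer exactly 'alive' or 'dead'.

Answer: alive

Derivation:
Simulating step by step:
Generation 0 (given above): 14 live cells
Generation 1: 16 live cells
....*
.**.*
.**.*
**...
**...
*.**.
.*.*.

Cell (2,1) at generation 1: 1 -> alive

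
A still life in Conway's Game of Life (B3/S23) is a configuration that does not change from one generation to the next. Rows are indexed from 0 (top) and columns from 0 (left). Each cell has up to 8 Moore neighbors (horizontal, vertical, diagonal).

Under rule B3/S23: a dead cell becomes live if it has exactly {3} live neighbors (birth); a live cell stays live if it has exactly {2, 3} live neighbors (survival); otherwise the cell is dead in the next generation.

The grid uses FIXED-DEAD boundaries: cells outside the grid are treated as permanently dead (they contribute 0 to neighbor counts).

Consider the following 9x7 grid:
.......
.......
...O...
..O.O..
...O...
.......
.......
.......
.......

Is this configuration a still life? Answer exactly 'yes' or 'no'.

Answer: yes

Derivation:
Compute generation 1 and compare to generation 0 (given above):
Generation 1:
.......
.......
...O...
..O.O..
...O...
.......
.......
.......
.......
The grids are IDENTICAL -> still life.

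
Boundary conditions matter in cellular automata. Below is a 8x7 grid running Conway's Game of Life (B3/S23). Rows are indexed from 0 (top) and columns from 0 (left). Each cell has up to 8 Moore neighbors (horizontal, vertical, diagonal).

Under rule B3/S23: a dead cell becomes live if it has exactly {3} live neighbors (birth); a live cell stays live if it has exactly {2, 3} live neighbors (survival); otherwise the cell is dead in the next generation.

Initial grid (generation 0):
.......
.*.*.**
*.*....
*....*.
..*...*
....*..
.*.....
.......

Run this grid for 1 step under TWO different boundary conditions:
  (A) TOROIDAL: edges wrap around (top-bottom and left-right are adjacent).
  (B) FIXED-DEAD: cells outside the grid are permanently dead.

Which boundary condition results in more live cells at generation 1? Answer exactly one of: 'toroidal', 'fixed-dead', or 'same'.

Under TOROIDAL boundary, generation 1:
.......
***...*
*.*.**.
*......
.....**
.......
.......
.......
Population = 11

Under FIXED-DEAD boundary, generation 1:
.......
.**....
*.*.***
.......
.....*.
.......
.......
.......
Population = 8

Comparison: toroidal=11, fixed-dead=8 -> toroidal

Answer: toroidal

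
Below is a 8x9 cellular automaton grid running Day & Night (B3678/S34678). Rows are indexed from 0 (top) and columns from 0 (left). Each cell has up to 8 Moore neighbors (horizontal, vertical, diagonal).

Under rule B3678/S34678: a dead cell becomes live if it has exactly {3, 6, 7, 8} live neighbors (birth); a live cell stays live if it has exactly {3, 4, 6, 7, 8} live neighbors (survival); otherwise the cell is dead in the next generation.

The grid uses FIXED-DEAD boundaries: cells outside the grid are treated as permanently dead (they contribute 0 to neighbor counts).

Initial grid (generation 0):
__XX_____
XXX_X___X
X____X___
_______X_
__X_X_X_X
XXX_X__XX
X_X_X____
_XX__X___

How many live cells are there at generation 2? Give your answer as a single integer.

Simulating step by step:
Generation 0 (given above): 26 live cells
Generation 1: 17 live cells
__XX_____
_XX______
_________
_____XX__
_____X__X
__XX___X_
XXX__X___
_X_X_____
Generation 2: 13 live cells
_XX______
__XX_____
_________
_________
____X__X_
__X_X_X__
_X__X____
XX_______
Population at generation 2: 13

Answer: 13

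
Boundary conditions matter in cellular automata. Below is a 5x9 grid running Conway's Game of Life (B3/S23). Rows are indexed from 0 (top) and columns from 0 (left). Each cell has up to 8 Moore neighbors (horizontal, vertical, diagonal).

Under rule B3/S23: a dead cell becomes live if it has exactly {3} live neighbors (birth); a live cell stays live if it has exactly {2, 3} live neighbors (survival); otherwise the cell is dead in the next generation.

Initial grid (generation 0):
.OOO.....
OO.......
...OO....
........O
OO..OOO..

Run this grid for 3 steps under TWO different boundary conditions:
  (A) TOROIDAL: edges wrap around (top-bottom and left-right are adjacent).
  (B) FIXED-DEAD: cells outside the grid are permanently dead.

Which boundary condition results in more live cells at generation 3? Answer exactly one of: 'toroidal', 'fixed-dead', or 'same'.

Under TOROIDAL boundary, generation 3:
..O..O...
OO..O...O
.........
..O......
OOO.....O
Population = 11

Under FIXED-DEAD boundary, generation 3:
.........
.........
.........
.........
.........
Population = 0

Comparison: toroidal=11, fixed-dead=0 -> toroidal

Answer: toroidal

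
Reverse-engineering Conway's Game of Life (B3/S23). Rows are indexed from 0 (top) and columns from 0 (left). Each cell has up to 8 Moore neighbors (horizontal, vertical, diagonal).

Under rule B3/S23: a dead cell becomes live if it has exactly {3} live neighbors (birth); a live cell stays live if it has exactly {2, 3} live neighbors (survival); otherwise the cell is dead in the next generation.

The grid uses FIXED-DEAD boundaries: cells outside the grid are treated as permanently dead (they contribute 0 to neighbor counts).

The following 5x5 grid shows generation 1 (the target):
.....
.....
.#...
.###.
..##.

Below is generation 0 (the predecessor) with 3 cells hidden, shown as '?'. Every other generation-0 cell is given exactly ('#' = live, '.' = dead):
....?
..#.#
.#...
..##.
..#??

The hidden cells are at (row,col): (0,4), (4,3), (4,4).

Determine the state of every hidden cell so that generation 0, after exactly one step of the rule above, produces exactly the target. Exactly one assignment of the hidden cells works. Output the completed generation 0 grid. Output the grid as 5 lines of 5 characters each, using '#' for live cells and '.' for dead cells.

Answer: .....
..#.#
.#...
..##.
..#..

Derivation:
Hidden generation-0 cells (in order): (0,4), (4,3), (4,4).
A hidden cell only influences target cells in its own 3x3 neighborhood. Try each of the 2^3 = 8 assignments, step the completed generation 0 forward once under B3/S23, and compare with the target:
  (0,4)=. (4,3)=. (4,4)=. -> step reproduces the target at every cell -> ACCEPT
  (0,4)=. (4,3)=. (4,4)=# -> step gives (4,3)='.' but target has '#' -> reject
  (0,4)=. (4,3)=# (4,4)=. -> step gives (3,2)='.' but target has '#' -> reject
  (0,4)=. (4,3)=# (4,4)=# -> step gives (3,2)='.' but target has '#' -> reject
  (0,4)=# (4,3)=. (4,4)=. -> step gives (0,3)='#' but target has '.' -> reject
  (0,4)=# (4,3)=. (4,4)=# -> step gives (0,3)='#' but target has '.' -> reject
  (0,4)=# (4,3)=# (4,4)=. -> step gives (0,3)='#' but target has '.' -> reject
  (0,4)=# (4,3)=# (4,4)=# -> step gives (0,3)='#' but target has '.' -> reject
Unique solution: (0,4)=dead, (4,3)=dead, (4,4)=dead.
Check: live-neighbor counts of every cell in the completed generation 0:
01121
12120
12442
13321
02231
Applying B3/S23 to generation 0 with these counts gives:
.....
.....
.#...
.###.
..##.
which matches the target exactly.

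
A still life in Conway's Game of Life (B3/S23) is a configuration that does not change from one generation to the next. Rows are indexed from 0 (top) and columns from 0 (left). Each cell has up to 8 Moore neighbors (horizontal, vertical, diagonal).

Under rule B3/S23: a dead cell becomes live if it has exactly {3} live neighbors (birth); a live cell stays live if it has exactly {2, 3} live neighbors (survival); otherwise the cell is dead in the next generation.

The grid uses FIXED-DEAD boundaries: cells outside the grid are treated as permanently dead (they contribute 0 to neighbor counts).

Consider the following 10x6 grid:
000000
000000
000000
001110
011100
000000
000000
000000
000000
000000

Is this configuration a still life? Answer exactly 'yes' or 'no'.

Compute generation 1 and compare to generation 0 (given above):
Generation 1:
000000
000000
000100
010010
010010
001000
000000
000000
000000
000000
Cell (2,3) differs: gen0=0 vs gen1=1 -> NOT a still life.

Answer: no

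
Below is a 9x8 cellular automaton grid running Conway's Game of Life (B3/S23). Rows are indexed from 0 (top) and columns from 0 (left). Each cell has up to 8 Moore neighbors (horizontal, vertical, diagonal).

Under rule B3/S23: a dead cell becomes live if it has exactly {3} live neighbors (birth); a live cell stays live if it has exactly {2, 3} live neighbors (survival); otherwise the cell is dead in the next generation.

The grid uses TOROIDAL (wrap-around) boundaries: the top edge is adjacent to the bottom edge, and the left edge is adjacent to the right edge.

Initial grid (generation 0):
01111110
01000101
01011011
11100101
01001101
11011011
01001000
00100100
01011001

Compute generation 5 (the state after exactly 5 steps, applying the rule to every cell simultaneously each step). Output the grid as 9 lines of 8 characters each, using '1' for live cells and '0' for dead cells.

Answer: 10011101
00000000
00000000
00000000
00000111
00010111
00000101
00001000
00001001

Derivation:
Simulating step by step:
Generation 0 (given above): 37 live cells
Generation 1: 20 live cells
01000001
01000001
00011000
00000000
00000000
01010011
01001011
11100100
11000000
Generation 2: 14 live cells
01100001
00100000
00000000
00000000
00000000
00100111
00011000
00100110
00000001
Generation 3: 22 live cells
11100000
01100000
00000000
00000000
00000010
00011110
00111001
00011110
11100001
Generation 4: 17 live cells
00010001
10100000
00000000
00000000
00001010
00100011
00100001
00000110
00001111
Generation 5: 17 live cells
(generation 5 grid is the final answer)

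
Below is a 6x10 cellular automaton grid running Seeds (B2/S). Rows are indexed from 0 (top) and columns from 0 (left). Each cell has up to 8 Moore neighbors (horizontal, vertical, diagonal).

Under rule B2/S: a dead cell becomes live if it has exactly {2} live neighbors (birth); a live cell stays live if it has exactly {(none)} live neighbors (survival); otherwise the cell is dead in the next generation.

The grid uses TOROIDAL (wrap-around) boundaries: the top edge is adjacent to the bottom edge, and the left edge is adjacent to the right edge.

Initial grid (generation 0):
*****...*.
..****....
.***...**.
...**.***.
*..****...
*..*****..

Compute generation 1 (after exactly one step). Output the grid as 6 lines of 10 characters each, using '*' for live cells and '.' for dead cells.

Simulating step by step:
Generation 0 (given above): 31 live cells
Generation 1: 5 live cells
(generation 1 grid is the final answer)

Answer: ..........
......*...
.........*
*.........
.*........
........*.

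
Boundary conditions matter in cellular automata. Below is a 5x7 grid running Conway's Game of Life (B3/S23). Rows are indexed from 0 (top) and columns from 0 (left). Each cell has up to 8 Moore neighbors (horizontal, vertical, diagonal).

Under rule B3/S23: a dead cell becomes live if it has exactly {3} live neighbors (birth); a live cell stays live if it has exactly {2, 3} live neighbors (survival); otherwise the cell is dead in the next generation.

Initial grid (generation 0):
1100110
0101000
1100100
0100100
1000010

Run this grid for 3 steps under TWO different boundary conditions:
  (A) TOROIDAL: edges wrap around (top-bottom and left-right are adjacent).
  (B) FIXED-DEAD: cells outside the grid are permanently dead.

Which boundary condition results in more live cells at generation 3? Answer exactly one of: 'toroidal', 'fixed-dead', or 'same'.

Answer: fixed-dead

Derivation:
Under TOROIDAL boundary, generation 3:
0101000
1001000
0101000
0100100
1000100
Population = 10

Under FIXED-DEAD boundary, generation 3:
0011100
1000000
1001010
1001100
0111100
Population = 14

Comparison: toroidal=10, fixed-dead=14 -> fixed-dead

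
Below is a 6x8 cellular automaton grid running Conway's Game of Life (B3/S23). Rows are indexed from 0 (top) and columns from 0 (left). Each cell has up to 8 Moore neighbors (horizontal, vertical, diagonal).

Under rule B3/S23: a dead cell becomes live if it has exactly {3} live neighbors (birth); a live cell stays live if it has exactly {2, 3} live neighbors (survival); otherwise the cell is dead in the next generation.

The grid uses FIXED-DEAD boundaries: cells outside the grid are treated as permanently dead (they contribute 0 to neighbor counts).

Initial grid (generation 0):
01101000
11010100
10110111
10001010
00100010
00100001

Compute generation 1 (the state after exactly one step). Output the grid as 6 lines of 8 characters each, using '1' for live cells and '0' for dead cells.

Simulating step by step:
Generation 0 (given above): 20 live cells
Generation 1: 18 live cells
(generation 1 grid is the final answer)

Answer: 11111000
10000100
10110001
00101000
01010111
00000000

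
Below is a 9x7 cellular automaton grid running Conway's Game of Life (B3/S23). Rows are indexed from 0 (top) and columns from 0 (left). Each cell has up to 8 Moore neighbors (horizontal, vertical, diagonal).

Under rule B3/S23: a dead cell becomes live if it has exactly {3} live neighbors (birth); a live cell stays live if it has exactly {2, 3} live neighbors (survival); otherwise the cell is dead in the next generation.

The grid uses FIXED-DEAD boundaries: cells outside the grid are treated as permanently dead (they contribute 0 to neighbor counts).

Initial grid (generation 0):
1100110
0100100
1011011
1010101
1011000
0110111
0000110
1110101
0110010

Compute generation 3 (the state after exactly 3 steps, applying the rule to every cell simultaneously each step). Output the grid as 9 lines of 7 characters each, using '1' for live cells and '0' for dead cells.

Simulating step by step:
Generation 0 (given above): 33 live cells
Generation 1: 25 live cells
1100110
0000001
1010001
1000101
1000001
0110001
1000000
1010101
1011010
Generation 2: 23 live cells
0000010
1000001
0100001
1000001
1000001
1100000
1011010
1010110
0011110
Generation 3: 21 live cells
(generation 3 grid is the final answer)

Answer: 0000000
0000011
1100011
1100011
1000000
1010000
1011010
0000001
0110010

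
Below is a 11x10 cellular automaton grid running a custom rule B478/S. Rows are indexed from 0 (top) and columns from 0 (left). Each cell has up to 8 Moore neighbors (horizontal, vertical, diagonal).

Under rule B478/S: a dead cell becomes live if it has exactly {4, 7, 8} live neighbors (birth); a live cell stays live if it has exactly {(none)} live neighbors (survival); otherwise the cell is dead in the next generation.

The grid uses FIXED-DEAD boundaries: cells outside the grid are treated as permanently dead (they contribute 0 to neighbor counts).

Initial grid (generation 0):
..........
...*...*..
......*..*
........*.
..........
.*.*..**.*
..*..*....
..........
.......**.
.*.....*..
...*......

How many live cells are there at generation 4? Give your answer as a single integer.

Simulating step by step:
Generation 0 (given above): 17 live cells
Generation 1: 0 live cells
..........
..........
..........
..........
..........
..........
..........
..........
..........
..........
..........
Generation 2: 0 live cells
..........
..........
..........
..........
..........
..........
..........
..........
..........
..........
..........
Generation 3: 0 live cells
..........
..........
..........
..........
..........
..........
..........
..........
..........
..........
..........
Generation 4: 0 live cells
..........
..........
..........
..........
..........
..........
..........
..........
..........
..........
..........
Population at generation 4: 0

Answer: 0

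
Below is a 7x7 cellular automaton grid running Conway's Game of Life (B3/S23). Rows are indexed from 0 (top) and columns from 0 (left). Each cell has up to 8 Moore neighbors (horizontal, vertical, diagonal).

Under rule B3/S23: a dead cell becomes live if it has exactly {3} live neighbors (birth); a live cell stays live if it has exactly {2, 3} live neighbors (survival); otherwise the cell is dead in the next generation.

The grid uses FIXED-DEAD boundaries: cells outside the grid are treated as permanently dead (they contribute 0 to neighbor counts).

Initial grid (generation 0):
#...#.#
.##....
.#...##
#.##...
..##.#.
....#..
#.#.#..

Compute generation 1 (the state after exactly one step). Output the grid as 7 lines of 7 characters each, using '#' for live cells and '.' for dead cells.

Answer: .#.....
###...#
#..#...
...#.##
.##....
.##.##.
...#...

Derivation:
Simulating step by step:
Generation 0 (given above): 18 live cells
Generation 1: 17 live cells
(generation 1 grid is the final answer)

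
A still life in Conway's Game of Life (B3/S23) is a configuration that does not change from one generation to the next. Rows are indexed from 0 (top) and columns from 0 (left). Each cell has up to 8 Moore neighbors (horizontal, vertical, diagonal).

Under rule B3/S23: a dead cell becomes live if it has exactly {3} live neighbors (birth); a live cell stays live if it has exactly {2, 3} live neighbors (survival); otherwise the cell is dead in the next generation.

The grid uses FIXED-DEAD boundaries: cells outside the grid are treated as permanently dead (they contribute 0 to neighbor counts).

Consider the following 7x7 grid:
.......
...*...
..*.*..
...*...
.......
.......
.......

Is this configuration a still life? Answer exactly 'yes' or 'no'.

Compute generation 1 and compare to generation 0 (given above):
Generation 1:
.......
...*...
..*.*..
...*...
.......
.......
.......
The grids are IDENTICAL -> still life.

Answer: yes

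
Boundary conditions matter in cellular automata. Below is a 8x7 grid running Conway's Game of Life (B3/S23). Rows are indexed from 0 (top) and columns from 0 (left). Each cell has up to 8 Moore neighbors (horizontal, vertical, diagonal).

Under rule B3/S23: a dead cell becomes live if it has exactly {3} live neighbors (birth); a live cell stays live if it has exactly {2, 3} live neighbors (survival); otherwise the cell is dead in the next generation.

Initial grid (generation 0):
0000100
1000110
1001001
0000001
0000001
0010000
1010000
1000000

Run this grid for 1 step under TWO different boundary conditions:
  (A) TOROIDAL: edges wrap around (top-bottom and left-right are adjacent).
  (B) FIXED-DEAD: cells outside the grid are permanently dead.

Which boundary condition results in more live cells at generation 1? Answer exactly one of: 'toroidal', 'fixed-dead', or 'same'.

Answer: toroidal

Derivation:
Under TOROIDAL boundary, generation 1:
0000111
1001110
1000100
0000011
0000000
0100000
0000000
0100000
Population = 13

Under FIXED-DEAD boundary, generation 1:
0000110
0001110
0000101
0000011
0000000
0100000
0000000
0100000
Population = 11

Comparison: toroidal=13, fixed-dead=11 -> toroidal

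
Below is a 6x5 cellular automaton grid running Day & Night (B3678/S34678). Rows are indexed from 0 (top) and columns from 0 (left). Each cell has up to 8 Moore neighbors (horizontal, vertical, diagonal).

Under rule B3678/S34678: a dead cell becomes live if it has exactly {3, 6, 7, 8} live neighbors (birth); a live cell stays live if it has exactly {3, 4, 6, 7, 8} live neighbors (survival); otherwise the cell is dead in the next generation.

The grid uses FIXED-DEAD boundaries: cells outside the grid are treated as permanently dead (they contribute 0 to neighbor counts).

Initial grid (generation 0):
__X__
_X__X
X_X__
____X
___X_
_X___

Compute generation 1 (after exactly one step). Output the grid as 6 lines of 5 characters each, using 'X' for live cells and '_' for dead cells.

Simulating step by step:
Generation 0 (given above): 8 live cells
Generation 1: 6 live cells
(generation 1 grid is the final answer)

Answer: _____
_XXX_
_X_X_
___X_
_____
_____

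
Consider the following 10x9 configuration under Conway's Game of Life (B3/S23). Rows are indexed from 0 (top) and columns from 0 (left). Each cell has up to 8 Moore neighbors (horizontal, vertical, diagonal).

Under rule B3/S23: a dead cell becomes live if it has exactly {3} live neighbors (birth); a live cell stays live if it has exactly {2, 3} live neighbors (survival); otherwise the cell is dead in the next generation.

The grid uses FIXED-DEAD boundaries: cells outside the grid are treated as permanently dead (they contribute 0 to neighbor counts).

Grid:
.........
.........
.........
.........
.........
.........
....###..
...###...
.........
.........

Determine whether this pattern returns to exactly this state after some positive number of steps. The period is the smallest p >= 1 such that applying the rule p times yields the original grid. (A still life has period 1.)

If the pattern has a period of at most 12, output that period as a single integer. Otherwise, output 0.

Simulating and comparing each generation to the original:
Gen 0 (original, given above): 6 live cells
Gen 1: 6 live cells, differs from original
Gen 2: 6 live cells, MATCHES original -> period = 2

Answer: 2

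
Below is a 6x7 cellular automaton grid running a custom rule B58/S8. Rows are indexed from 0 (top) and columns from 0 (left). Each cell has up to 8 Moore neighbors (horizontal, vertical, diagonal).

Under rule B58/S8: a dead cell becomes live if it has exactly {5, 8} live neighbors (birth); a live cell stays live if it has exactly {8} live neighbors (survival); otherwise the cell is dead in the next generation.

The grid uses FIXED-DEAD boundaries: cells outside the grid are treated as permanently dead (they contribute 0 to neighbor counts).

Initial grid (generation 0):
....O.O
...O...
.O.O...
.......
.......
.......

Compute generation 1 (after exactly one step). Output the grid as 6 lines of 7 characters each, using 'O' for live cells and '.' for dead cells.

Answer: .......
.......
.......
.......
.......
.......

Derivation:
Simulating step by step:
Generation 0 (given above): 5 live cells
Generation 1: 0 live cells
(generation 1 grid is the final answer)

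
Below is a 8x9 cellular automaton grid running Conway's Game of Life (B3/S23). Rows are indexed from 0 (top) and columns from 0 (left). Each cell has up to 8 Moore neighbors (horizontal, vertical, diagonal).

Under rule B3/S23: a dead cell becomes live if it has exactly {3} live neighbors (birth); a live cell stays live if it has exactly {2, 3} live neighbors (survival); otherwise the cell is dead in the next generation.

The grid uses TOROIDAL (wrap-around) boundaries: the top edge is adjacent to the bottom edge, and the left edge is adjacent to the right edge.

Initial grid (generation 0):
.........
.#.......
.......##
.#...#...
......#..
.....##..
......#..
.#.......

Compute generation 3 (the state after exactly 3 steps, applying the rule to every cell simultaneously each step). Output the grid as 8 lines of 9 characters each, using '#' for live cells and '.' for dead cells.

Simulating step by step:
Generation 0 (given above): 10 live cells
Generation 1: 9 live cells
.........
.........
#........
......##.
......#..
.....###.
.....##..
.........
Generation 2: 5 live cells
.........
.........
.........
......##.
.........
.......#.
.....#.#.
.........
Generation 3: 4 live cells
(generation 3 grid is the final answer)

Answer: .........
.........
.........
.........
......##.
......#..
......#..
.........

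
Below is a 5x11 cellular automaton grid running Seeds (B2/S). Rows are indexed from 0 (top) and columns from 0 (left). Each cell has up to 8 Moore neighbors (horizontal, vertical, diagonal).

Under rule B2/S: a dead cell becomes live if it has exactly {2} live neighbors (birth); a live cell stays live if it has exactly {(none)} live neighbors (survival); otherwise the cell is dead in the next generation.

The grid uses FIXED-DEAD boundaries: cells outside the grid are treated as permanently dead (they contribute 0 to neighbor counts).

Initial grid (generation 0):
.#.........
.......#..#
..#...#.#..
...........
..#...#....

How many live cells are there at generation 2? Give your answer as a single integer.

Simulating step by step:
Generation 0 (given above): 8 live cells
Generation 1: 11 live cells
...........
.##...#.##.
.........#.
.###.##....
...........
Generation 2: 16 live cells
.##....###.
.......#..#
#...#.....#
....#......
.#.####....
Population at generation 2: 16

Answer: 16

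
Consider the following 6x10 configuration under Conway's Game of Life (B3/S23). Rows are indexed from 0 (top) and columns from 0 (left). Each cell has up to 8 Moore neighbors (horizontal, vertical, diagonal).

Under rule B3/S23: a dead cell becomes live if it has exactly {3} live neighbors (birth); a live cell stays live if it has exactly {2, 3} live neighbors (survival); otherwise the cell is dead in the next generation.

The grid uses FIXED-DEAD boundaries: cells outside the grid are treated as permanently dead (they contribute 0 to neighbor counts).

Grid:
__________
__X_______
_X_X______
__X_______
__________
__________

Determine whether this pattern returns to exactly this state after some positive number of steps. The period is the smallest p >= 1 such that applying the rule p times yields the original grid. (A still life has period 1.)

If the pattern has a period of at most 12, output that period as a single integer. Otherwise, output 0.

Answer: 1

Derivation:
Simulating and comparing each generation to the original:
Gen 0 (original, given above): 4 live cells
Gen 1: 4 live cells, MATCHES original -> period = 1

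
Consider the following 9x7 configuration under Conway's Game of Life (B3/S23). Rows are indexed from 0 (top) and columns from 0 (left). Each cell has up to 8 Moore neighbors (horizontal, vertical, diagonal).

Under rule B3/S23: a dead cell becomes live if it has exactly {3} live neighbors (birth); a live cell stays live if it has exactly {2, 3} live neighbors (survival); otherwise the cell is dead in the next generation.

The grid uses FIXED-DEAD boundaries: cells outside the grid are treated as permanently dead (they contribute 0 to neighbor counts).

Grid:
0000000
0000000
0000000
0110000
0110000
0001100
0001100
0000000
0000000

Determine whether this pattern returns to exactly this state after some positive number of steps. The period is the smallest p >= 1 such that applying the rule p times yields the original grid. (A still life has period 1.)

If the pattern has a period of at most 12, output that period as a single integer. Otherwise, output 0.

Answer: 2

Derivation:
Simulating and comparing each generation to the original:
Gen 0 (original, given above): 8 live cells
Gen 1: 6 live cells, differs from original
Gen 2: 8 live cells, MATCHES original -> period = 2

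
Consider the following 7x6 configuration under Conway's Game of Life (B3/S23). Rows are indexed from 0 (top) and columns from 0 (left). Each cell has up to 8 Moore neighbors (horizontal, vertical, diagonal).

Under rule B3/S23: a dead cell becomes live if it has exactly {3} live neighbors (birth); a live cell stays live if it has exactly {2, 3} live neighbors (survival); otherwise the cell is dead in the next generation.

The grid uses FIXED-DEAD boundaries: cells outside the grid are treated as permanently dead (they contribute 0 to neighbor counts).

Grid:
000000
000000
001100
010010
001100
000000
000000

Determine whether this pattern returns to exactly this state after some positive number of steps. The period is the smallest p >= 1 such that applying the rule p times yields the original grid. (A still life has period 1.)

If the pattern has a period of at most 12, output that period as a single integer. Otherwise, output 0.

Simulating and comparing each generation to the original:
Gen 0 (original, given above): 6 live cells
Gen 1: 6 live cells, MATCHES original -> period = 1

Answer: 1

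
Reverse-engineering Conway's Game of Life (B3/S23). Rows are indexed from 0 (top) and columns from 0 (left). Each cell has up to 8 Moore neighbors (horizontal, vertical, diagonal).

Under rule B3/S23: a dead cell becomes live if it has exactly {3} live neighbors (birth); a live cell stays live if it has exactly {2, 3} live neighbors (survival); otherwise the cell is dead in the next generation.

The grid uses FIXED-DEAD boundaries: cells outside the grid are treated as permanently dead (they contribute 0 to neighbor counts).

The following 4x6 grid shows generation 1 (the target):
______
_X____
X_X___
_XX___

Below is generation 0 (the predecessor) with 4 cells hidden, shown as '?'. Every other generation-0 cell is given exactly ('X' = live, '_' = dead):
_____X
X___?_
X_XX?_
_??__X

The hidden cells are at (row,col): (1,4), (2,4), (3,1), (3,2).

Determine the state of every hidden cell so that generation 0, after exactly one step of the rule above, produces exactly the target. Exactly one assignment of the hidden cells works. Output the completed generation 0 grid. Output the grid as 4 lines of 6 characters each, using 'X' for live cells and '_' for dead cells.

Hidden generation-0 cells (in order): (1,4), (2,4), (3,1), (3,2).
A hidden cell only influences target cells in its own 3x3 neighborhood. Try each of the 2^4 = 16 assignments, step the completed generation 0 forward once under B3/S23, and compare with the target:
  (1,4)=_ (2,4)=_ (3,1)=_ (3,2)=_ -> step gives (2,0)='_' but target has 'X' -> reject
  (1,4)=_ (2,4)=_ (3,1)=_ (3,2)=X -> step gives (2,0)='_' but target has 'X' -> reject
  (1,4)=_ (2,4)=_ (3,1)=X (3,2)=_ -> step reproduces the target at every cell -> ACCEPT
  (1,4)=_ (2,4)=_ (3,1)=X (3,2)=X -> step gives (2,3)='X' but target has '_' -> reject
  (1,4)=_ (2,4)=X (3,1)=_ (3,2)=_ -> step gives (1,3)='X' but target has '_' -> reject
  (1,4)=_ (2,4)=X (3,1)=_ (3,2)=X -> step gives (1,3)='X' but target has '_' -> reject
  (1,4)=_ (2,4)=X (3,1)=X (3,2)=_ -> step gives (1,3)='X' but target has '_' -> reject
  (1,4)=_ (2,4)=X (3,1)=X (3,2)=X -> step gives (1,3)='X' but target has '_' -> reject
  (1,4)=X (2,4)=_ (3,1)=_ (3,2)=_ -> step gives (1,3)='X' but target has '_' -> reject
  (1,4)=X (2,4)=_ (3,1)=_ (3,2)=X -> step gives (1,3)='X' but target has '_' -> reject
  (1,4)=X (2,4)=_ (3,1)=X (3,2)=_ -> step gives (1,3)='X' but target has '_' -> reject
  (1,4)=X (2,4)=_ (3,1)=X (3,2)=X -> step gives (1,3)='X' but target has '_' -> reject
  (1,4)=X (2,4)=X (3,1)=_ (3,2)=_ -> step gives (1,4)='X' but target has '_' -> reject
  (1,4)=X (2,4)=X (3,1)=_ (3,2)=X -> step gives (1,4)='X' but target has '_' -> reject
  (1,4)=X (2,4)=X (3,1)=X (3,2)=_ -> step gives (1,4)='X' but target has '_' -> reject
  (1,4)=X (2,4)=X (3,1)=X (3,2)=X -> step gives (1,4)='X' but target has '_' -> reject
Unique solution: (1,4)=dead, (2,4)=dead, (3,1)=live, (3,2)=dead.
Check: live-neighbor counts of every cell in the completed generation 0:
110010
132221
242121
223220
Applying B3/S23 to generation 0 with these counts gives:
______
_X____
X_X___
_XX___
which matches the target exactly.

Answer: _____X
X_____
X_XX__
_X___X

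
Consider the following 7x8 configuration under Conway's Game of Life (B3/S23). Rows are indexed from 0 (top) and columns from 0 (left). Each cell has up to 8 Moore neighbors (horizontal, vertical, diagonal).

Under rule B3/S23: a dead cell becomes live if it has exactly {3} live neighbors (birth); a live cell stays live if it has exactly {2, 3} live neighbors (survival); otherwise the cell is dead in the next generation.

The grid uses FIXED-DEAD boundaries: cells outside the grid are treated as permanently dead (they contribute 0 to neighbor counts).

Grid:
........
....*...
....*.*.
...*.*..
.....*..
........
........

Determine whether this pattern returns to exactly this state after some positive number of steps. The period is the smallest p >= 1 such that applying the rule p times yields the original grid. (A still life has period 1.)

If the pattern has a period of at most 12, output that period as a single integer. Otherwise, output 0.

Simulating and comparing each generation to the original:
Gen 0 (original, given above): 6 live cells
Gen 1: 6 live cells, differs from original
Gen 2: 6 live cells, MATCHES original -> period = 2

Answer: 2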